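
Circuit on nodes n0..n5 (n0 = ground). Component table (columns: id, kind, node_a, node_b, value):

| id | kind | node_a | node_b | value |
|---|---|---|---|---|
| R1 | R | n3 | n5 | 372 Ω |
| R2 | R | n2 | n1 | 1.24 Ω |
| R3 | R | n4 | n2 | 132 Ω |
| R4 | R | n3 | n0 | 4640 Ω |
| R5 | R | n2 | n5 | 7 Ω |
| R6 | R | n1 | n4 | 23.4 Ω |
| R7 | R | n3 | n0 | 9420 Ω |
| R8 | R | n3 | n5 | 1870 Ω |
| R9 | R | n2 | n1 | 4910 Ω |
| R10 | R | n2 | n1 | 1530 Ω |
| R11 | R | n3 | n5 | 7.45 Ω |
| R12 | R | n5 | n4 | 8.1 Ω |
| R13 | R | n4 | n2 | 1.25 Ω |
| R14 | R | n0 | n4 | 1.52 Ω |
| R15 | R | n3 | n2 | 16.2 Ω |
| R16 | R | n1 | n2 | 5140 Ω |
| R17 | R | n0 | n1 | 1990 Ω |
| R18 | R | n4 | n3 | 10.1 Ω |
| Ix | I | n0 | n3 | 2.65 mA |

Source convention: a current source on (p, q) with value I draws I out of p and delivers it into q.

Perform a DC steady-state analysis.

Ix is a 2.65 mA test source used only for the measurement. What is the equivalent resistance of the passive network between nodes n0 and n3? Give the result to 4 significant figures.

MNA unknowns: 5 node voltages V₁..V_5
R1: Y=0.002688 on G[3,5]
R2: Y=0.8065 on G[2,1]
R3: Y=0.007576 on G[4,2]
R4: Y=0.0002155 on G[3,0]
R5: Y=0.1429 on G[2,5]
R6: Y=0.04274 on G[1,4]
R7: Y=0.0001062 on G[3,0]
R8: Y=0.0005348 on G[3,5]
R9: Y=0.0002037 on G[2,1]
R10: Y=0.0006536 on G[2,1]
R11: Y=0.1342 on G[3,5]
R12: Y=0.1235 on G[5,4]
R13: Y=0.8000 on G[4,2]
R14: Y=0.6579 on G[0,4]
R15: Y=0.06173 on G[3,2]
R16: Y=0.0001946 on G[1,2]
R17: Y=0.0005025 on G[0,1]
R18: Y=0.09901 on G[4,3]
Ix: z[0]−=0.00265, z[3]+=0.00265
solve → V1=0.005167, V2=0.005232, V3=0.01507, V4=0.004017, V5=0.008210

R_eq = 5.687 Ω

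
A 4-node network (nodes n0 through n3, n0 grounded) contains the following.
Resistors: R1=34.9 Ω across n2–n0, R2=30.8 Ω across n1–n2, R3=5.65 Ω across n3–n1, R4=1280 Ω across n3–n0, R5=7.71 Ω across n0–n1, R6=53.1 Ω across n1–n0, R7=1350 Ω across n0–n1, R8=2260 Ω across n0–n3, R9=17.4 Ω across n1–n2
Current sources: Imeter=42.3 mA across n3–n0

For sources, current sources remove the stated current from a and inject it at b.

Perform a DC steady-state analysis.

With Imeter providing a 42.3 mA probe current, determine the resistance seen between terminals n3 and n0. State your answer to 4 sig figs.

MNA unknowns: 3 node voltages V₁..V_3
R1: Y=0.02865 on G[2,0]
R2: Y=0.03247 on G[1,2]
R3: Y=0.1770 on G[3,1]
R4: Y=0.0007813 on G[3,0]
R5: Y=0.1297 on G[0,1]
R6: Y=0.01883 on G[1,0]
R7: Y=0.0007407 on G[0,1]
R8: Y=0.0004425 on G[0,3]
R9: Y=0.05747 on G[1,2]
Imeter: z[3]−=0.0423, z[0]+=0.0423
solve → V1=-0.2439, V2=-0.1850, V3=-0.4796

R_eq = 11.34 Ω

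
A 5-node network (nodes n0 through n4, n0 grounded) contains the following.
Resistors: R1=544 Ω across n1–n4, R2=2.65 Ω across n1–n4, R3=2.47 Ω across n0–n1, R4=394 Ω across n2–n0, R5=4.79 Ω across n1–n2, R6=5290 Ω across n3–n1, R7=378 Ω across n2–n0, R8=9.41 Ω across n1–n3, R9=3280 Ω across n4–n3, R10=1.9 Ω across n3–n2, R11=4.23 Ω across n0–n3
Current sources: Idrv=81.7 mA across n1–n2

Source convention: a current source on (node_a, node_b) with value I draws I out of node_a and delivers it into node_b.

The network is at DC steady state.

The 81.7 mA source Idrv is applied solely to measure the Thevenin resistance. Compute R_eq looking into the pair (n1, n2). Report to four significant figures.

MNA unknowns: 4 node voltages V₁..V_4
R1: Y=0.001838 on G[1,4]
R2: Y=0.3774 on G[1,4]
R3: Y=0.4049 on G[0,1]
R4: Y=0.002538 on G[2,0]
R5: Y=0.2088 on G[1,2]
R6: Y=0.0001890 on G[3,1]
R7: Y=0.002646 on G[2,0]
R8: Y=0.1063 on G[1,3]
R9: Y=0.0003049 on G[4,3]
R10: Y=0.5263 on G[3,2]
R11: Y=0.2364 on G[0,3]
Idrv: z[1]−=0.0817, z[2]+=0.0817
solve → V1=-0.05420, V2=0.1586, V3=0.08935, V4=-0.05409

R_eq = 2.605 Ω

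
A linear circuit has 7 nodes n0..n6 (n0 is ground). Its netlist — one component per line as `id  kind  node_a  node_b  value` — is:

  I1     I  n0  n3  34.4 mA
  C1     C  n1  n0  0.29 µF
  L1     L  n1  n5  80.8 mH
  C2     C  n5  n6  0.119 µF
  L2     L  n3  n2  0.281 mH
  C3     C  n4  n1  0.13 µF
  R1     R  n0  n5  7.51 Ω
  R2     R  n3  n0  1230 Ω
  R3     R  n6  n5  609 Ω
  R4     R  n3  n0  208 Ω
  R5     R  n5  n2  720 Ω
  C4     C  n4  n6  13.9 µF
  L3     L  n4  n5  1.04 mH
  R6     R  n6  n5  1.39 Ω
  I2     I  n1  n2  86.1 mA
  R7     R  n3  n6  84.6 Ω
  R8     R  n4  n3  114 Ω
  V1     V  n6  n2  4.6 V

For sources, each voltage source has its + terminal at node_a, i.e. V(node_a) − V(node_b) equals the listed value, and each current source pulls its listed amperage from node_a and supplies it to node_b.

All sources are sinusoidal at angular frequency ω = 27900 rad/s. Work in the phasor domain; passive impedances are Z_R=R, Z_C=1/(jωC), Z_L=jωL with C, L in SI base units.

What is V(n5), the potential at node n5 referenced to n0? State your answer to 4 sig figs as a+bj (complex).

0.8668-0.06328j V

Apply KCL at each of the 6 non-ground nodes and solve the resulting linear system.
Node n1: branches {C1, L1, C3, I2} → V_1 = 0.3046+7.678j
Node n2: branches {L2, R5, I2, V1} → V_2 = -3.578-0.06713j
Node n3: branches {I1, L2, R2, R4, R7, R8} → V_3 = -3.362+1.061j
Node n4: branches {C3, C4, L3, R8} → V_4 = 1.053+0.1197j
Node n5: branches {L1, C2, R1, R3, R5, L3, R6} → V_5 = 0.8668-0.06328j
Node n6: branches {C2, R3, C4, R6, R7, V1} → V_6 = 1.022-0.06713j
Source currents: i(V1)=-0.2361+0.02754j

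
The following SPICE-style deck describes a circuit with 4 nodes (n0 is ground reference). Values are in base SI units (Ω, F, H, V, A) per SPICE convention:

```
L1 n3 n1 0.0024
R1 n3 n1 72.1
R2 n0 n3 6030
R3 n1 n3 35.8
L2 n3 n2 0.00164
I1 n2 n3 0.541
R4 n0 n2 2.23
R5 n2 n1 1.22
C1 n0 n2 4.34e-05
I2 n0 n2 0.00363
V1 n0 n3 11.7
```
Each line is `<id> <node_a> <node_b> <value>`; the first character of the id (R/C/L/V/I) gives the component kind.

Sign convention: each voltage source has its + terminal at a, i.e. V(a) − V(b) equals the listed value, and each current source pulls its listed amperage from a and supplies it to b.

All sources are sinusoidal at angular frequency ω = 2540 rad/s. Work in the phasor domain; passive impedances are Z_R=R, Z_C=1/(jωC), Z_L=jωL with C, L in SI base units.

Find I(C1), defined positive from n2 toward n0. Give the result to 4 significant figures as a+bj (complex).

MNA unknowns: 3 node voltages V₁..V_3 plus 1 source current (V1)
L1: Y=0.000-0.1640j on G[3,1]
R1: Y=0.01387+0.000j on G[3,1]
R2: Y=0.0001658+0.000j on G[0,3]
R3: Y=0.02793+0.000j on G[1,3]
L2: Y=0.000-0.2401j on G[3,2]
I1: z[2]−=0.541, z[3]+=0.541
R4: Y=0.4484+0.000j on G[0,2]
R5: Y=0.8197+0.000j on G[2,1]
C1: Y=0.000+0.1102j on G[0,2]
I2: z[0]−=0.00363, z[2]+=0.00363
V1: row V0−V3=11.7, i_V1 at 0,3
solve → V1=-7.103+6.330j, V2=-5.602+5.733j, V3=-11.70+0.000j
aux → i_V1=-3.150+1.953j

-0.6320-0.6176j A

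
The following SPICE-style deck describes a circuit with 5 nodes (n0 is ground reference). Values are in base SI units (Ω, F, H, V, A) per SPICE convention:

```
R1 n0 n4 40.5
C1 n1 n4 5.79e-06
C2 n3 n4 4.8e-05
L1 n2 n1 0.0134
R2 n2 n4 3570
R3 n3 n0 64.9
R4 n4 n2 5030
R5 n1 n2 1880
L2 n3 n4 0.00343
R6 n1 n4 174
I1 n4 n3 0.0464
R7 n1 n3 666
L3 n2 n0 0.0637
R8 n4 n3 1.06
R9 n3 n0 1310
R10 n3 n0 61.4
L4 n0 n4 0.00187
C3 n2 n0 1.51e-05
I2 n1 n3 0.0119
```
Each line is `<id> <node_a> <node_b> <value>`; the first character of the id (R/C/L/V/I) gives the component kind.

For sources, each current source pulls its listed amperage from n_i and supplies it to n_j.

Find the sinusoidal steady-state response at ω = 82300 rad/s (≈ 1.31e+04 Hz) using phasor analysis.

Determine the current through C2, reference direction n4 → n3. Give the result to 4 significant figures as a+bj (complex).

-0.05512-0.01346j A

Apply KCL at each of the 4 non-ground nodes and solve the resulting linear system.
Node n1: branches {C1, L1, R5, R6, R7, I2} → V_1 = -0.003663+0.03216j
Node n2: branches {L1, R2, R4, R5, L3, C3} → V_2 = 1.922e-05-2.067e-05j
Node n3: branches {C2, R3, L2, I1, R7, R8, R9, R10, I2} → V_3 = 0.0002101-0.006810j
Node n4: branches {R1, C1, C2, R2, R4, L2, R6, I1, R8, L4} → V_4 = -0.003196+0.007144j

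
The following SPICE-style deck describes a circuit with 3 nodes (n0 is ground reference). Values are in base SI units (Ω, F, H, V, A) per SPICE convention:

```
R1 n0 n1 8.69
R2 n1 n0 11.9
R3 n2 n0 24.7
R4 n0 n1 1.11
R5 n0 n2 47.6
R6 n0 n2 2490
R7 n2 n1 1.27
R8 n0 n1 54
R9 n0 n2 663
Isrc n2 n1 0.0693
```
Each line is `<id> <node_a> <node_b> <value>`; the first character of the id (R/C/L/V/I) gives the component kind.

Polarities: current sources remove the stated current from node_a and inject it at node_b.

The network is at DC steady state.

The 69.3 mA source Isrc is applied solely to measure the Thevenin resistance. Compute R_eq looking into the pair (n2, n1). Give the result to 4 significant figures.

MNA unknowns: 2 node voltages V₁..V_2
R1: Y=0.1151 on G[0,1]
R2: Y=0.08403 on G[1,0]
R3: Y=0.04049 on G[2,0]
R4: Y=0.9009 on G[0,1]
R5: Y=0.02101 on G[0,2]
R6: Y=0.0004016 on G[0,2]
R7: Y=0.7874 on G[2,1]
R8: Y=0.01852 on G[0,1]
R9: Y=0.001508 on G[0,2]
Isrc: z[2]−=0.0693, z[1]+=0.0693
solve → V1=0.004387, V2=-0.07739

R_eq = 1.180 Ω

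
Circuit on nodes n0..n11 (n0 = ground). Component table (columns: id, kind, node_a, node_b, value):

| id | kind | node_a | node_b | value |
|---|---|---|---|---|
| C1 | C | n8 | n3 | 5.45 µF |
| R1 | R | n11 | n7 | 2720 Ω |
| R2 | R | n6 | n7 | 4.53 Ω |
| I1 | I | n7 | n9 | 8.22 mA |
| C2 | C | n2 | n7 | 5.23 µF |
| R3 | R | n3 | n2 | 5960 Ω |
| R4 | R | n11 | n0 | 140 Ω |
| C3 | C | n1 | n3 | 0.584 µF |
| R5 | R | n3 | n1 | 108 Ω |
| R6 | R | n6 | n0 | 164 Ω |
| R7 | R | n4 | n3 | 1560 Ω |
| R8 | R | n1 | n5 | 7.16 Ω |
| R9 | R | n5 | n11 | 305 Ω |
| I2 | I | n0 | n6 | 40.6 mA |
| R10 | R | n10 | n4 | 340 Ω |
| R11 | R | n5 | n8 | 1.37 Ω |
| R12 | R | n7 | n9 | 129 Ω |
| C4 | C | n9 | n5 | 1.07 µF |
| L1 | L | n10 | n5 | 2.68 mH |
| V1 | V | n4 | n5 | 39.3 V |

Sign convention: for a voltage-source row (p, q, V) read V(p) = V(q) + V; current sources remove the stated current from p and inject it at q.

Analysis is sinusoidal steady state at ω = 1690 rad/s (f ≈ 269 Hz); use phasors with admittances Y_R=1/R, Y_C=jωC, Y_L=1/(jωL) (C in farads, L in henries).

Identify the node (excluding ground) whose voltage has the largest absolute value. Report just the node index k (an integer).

4

Apply KCL at each of the 11 non-ground nodes and solve the resulting linear system.
Node n1: branches {C3, R5, R8} → V_1 = 3.055+1.911j
Node n2: branches {C2, R3} → V_2 = 5.378-0.6761j
Node n3: branches {C1, R3, C3, R5, R7} → V_3 = 4.214+0.6350j
Node n4: branches {R7, R10, V1} → V_4 = 42.27+1.987j
Node n5: branches {R8, R9, R11, C4, L1, V1} → V_5 = 2.969+1.987j
Node n6: branches {R2, R6, I2} → V_6 = 5.388-0.6794j
Node n7: branches {R1, R2, I1, C2, R12} → V_7 = 5.353-0.6982j
Node n8: branches {C1, R11} → V_8 = 2.986+2.002j
Node n9: branches {I1, R12, C4} → V_9 = 5.641-1.322j
Node n10: branches {R10, L1} → V_10 = 2.976+2.510j
Node n11: branches {R1, R4, R9} → V_11 = 1.085+0.5800j
Source currents: i(V1)=-0.1400+0.0006729j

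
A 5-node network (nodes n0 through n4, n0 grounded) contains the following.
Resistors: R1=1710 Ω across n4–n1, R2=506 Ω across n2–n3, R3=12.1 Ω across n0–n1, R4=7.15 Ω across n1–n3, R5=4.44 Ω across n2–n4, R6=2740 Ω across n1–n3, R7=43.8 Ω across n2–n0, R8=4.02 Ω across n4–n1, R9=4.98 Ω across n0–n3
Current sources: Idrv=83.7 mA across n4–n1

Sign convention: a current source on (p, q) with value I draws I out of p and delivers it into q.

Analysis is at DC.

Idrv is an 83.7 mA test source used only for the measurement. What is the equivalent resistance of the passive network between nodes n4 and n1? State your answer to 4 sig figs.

Apply KCL at each of the 4 non-ground nodes and solve the resulting linear system.
Node n1: branches {R1, R3, R4, R6, R8, Idrv} → V_1 = 0.03604
Node n2: branches {R2, R5, R7} → V_2 = -0.2475
Node n3: branches {R2, R4, R6, R9} → V_3 = 0.01331
Node n4: branches {R1, R5, R8, Idrv} → V_4 = -0.2749

R_eq = 3.715 Ω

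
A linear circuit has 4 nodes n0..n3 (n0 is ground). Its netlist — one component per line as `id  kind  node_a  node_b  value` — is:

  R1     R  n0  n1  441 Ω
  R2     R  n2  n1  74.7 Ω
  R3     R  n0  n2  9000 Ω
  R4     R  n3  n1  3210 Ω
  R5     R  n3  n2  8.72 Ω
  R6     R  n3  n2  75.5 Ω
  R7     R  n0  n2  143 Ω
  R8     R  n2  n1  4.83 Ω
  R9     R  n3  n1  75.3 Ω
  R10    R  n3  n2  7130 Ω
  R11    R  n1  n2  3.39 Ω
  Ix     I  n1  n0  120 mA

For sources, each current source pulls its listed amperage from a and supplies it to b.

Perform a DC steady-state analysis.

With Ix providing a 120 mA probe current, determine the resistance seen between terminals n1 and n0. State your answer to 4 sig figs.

R_eq = 107.8 Ω

Element admittances at DC:
  Y(R1) = 0.002268 S between n0,n1
  Y(R2) = 0.01339 S between n2,n1
  Y(R3) = 0.0001111 S between n0,n2
  Y(R4) = 0.0003115 S between n3,n1
  Y(R5) = 0.1147 S between n3,n2
  Y(R6) = 0.01325 S between n3,n2
  Y(R7) = 0.006993 S between n0,n2
  Y(R8) = 0.2070 S between n2,n1
  Y(R9) = 0.01328 S between n3,n1
  Y(R10) = 0.0001403 S between n3,n2
  Y(R11) = 0.2950 S between n1,n2
  Ix: injects 0.12 A into n0 (from n1)
Assemble and solve the 3×3 MNA system:
  V(n1)=-12.93  V(n2)=-12.76  V(n3)=-12.78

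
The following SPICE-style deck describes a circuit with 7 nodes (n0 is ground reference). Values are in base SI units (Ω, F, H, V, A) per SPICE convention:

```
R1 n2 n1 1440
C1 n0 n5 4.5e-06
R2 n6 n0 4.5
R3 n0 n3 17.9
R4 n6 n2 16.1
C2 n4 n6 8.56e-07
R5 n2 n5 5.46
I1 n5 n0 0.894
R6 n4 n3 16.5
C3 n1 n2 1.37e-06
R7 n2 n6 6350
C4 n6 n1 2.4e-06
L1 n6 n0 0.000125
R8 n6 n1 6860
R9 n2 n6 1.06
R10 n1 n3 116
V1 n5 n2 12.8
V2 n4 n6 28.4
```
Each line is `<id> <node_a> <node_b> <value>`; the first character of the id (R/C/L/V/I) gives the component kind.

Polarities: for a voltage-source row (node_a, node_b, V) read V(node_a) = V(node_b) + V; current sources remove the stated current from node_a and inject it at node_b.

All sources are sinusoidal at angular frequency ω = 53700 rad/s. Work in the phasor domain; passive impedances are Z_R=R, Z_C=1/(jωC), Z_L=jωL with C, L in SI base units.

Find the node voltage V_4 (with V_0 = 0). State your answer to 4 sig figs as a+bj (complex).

MNA unknowns: 6 node voltages V₁..V_6 plus 2 source currents (V1, V2)
R1: Y=0.0006944+0.000j on G[2,1]
C1: Y=0.000+0.2417j on G[0,5]
R2: Y=0.2222+0.000j on G[6,0]
R3: Y=0.05587+0.000j on G[0,3]
R4: Y=0.06211+0.000j on G[6,2]
C2: Y=0.000+0.04597j on G[4,6]
R5: Y=0.1832+0.000j on G[2,5]
I1: z[5]−=0.894, z[0]+=0.894
R6: Y=0.06061+0.000j on G[4,3]
C3: Y=0.000+0.07357j on G[1,2]
R7: Y=0.0001575+0.000j on G[2,6]
C4: Y=0.000+0.1289j on G[6,1]
L1: Y=0.000-0.1490j on G[6,0]
R8: Y=0.0001458+0.000j on G[6,1]
R9: Y=0.9434+0.000j on G[2,6]
R10: Y=0.008621+0.000j on G[1,3]
V1: row V5−V2=12.8, i_V1 at 5,2
V2: row V4−V6=28.4, i_V2 at 4,6
solve → V1=-9.842-7.377j, V2=-11.56-6.704j, V3=8.666-3.673j, V4=19.29-6.532j, V5=1.238-6.704j, V6=-9.113-6.532j
aux → i_V1=-4.858-0.2991j, i_V2=-0.6437-1.132j

19.29-6.532j V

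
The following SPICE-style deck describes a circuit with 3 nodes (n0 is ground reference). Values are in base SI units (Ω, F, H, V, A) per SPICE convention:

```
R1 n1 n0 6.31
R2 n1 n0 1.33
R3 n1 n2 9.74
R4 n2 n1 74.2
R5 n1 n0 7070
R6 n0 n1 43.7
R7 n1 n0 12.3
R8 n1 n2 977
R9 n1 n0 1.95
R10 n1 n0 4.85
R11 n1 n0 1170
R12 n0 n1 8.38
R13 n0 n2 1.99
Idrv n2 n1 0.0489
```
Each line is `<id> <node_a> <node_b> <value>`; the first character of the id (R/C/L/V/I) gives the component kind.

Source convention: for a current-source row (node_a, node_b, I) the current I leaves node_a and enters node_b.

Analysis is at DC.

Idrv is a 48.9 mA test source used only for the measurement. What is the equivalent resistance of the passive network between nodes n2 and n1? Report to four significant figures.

R_eq = 1.951 Ω

MNA unknowns: 2 node voltages V₁..V_2
R1: Y=0.1585 on G[1,0]
R2: Y=0.7519 on G[1,0]
R3: Y=0.1027 on G[1,2]
R4: Y=0.01348 on G[2,1]
R5: Y=0.0001414 on G[1,0]
R6: Y=0.02288 on G[0,1]
R7: Y=0.08130 on G[1,0]
R8: Y=0.001024 on G[1,2]
R9: Y=0.5128 on G[1,0]
R10: Y=0.2062 on G[1,0]
R11: Y=0.0008547 on G[1,0]
R12: Y=0.1193 on G[0,1]
R13: Y=0.5025 on G[0,2]
Idrv: z[2]−=0.0489, z[1]+=0.0489
solve → V1=0.02035, V2=-0.07506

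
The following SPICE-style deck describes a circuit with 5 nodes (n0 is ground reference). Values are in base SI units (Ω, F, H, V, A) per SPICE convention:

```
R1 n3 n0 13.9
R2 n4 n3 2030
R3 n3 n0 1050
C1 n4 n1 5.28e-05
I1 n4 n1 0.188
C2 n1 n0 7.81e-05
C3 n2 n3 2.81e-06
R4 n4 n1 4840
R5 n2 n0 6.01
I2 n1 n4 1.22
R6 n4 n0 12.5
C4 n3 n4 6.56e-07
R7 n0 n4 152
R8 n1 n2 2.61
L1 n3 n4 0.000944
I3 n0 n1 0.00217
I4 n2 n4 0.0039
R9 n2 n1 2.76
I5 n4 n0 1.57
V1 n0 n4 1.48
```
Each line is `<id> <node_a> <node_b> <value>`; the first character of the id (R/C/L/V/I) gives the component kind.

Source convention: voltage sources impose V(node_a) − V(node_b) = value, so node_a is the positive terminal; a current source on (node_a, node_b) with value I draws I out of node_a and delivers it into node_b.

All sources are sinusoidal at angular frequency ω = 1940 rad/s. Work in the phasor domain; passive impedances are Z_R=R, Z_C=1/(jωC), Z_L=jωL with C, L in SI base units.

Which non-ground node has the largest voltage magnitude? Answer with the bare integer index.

MNA unknowns: 4 node voltages V₁..V_4 plus 1 source current (V1)
R1: Y=0.07194+0.000j on G[3,0]
R2: Y=0.0004926+0.000j on G[4,3]
R3: Y=0.0009524+0.000j on G[3,0]
C1: Y=0.000+0.1024j on G[4,1]
I1: z[4]−=0.188, z[1]+=0.188
C2: Y=0.000+0.1515j on G[1,0]
C3: Y=0.000+0.005451j on G[2,3]
R4: Y=0.0002066+0.000j on G[4,1]
R5: Y=0.1664+0.000j on G[2,0]
I2: z[1]−=1.22, z[4]+=1.22
R6: Y=0.08000+0.000j on G[4,0]
C4: Y=0.000+0.001273j on G[3,4]
R7: Y=0.006579+0.000j on G[0,4]
R8: Y=0.3831+0.000j on G[1,2]
L1: Y=0.000-0.5460j on G[3,4]
I3: z[0]−=0.00217, z[1]+=0.00217
I4: z[2]−=0.0039, z[4]+=0.0039
R9: Y=0.3623+0.000j on G[2,1]
I5: z[4]−=1.57, z[0]+=1.57
V1: row V0−V4=1.48, i_V1 at 0,4
solve → V1=-2.139+2.883j, V2=-1.740+2.359j, V3=-1.454+0.1726j, V4=-1.480+0.000j
aux → i_V1=0.6074+0.08103j

1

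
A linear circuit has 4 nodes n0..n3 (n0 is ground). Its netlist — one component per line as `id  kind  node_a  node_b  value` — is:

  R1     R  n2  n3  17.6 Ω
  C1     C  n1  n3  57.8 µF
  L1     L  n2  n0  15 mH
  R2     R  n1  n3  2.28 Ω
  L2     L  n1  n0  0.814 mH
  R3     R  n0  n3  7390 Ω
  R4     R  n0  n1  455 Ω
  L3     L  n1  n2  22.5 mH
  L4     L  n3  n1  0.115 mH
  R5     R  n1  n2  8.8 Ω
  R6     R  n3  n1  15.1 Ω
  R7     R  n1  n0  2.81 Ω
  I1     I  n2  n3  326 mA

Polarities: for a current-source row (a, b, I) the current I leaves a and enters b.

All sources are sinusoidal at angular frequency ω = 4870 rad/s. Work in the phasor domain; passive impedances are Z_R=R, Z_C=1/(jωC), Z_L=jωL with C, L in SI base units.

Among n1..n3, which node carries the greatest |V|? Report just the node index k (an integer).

2

MNA unknowns: 3 node voltages V₁..V_3
R1: Y=0.05682+0.000j on G[2,3]
C1: Y=0.000+0.2815j on G[1,3]
L1: Y=0.000-0.01369j on G[2,0]
R2: Y=0.4386+0.000j on G[1,3]
L2: Y=0.000-0.2523j on G[1,0]
R3: Y=0.0001353+0.000j on G[0,3]
R4: Y=0.002198+0.000j on G[0,1]
L3: Y=0.000-0.009126j on G[1,2]
L4: Y=0.000-1.786j on G[3,1]
R5: Y=0.1136+0.000j on G[1,2]
R6: Y=0.06623+0.000j on G[3,1]
R7: Y=0.3559+0.000j on G[1,0]
I1: z[2]−=0.326, z[3]+=0.326
solve → V1=0.03913-0.04221j, V2=-1.824-0.2465j, V3=0.09387+0.08369j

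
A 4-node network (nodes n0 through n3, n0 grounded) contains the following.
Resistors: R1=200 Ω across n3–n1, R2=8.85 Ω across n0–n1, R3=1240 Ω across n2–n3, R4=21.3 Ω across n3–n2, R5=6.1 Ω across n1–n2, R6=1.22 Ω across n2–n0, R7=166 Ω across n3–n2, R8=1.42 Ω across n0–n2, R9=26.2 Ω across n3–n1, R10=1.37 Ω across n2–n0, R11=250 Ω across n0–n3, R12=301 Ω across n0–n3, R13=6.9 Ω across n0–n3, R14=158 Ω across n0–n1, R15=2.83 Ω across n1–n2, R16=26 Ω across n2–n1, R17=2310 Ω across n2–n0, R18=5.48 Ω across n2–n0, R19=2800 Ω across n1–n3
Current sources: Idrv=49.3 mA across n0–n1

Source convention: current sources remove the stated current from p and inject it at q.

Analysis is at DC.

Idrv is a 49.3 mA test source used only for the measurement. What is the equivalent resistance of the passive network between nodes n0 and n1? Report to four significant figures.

Apply KCL at each of the 3 non-ground nodes and solve the resulting linear system.
Node n1: branches {R1, R2, R5, R9, R14, R15, R16, R19, Idrv} → V_1 = 0.08138
Node n2: branches {R3, R4, R5, R6, R7, R8, R10, R15, R16, R17, R18} → V_2 = 0.01516
Node n3: branches {R1, R3, R4, R7, R9, R11, R12, R13, R19} → V_3 = 0.01746

R_eq = 1.651 Ω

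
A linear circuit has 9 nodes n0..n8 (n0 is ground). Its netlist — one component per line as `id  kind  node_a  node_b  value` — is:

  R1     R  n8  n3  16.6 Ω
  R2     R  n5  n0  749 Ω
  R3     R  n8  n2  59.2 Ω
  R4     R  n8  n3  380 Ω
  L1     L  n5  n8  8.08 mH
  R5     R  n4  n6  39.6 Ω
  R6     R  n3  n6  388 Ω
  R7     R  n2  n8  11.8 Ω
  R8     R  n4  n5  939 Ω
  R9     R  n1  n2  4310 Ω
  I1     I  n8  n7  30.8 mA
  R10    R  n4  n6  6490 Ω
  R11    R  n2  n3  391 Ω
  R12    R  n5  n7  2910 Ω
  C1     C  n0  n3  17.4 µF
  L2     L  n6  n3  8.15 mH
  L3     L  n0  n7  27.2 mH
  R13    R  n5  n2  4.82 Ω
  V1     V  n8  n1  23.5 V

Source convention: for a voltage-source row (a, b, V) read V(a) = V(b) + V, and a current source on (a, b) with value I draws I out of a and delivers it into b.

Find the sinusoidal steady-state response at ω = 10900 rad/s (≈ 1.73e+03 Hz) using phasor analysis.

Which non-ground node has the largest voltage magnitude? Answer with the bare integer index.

1

MNA unknowns: 8 node voltages V₁..V_8 plus 1 source current (V1)
R1: Y=0.06024+0.000j on G[8,3]
R2: Y=0.001335+0.000j on G[5,0]
R3: Y=0.01689+0.000j on G[8,2]
R4: Y=0.002632+0.000j on G[8,3]
L1: Y=0.000-0.01135j on G[5,8]
R5: Y=0.02525+0.000j on G[4,6]
R6: Y=0.002577+0.000j on G[3,6]
R7: Y=0.08475+0.000j on G[2,8]
R8: Y=0.001065+0.000j on G[4,5]
R9: Y=0.0002320+0.000j on G[1,2]
I1: z[8]−=0.0308, z[7]+=0.0308
R10: Y=0.0001541+0.000j on G[4,6]
R11: Y=0.002558+0.000j on G[2,3]
R12: Y=0.0003436+0.000j on G[5,7]
C1: Y=0.000+0.1897j on G[0,3]
L2: Y=0.000-0.01126j on G[6,3]
L3: Y=0.000-0.003373j on G[0,7]
R13: Y=0.2075+0.000j on G[5,2]
V1: row V8−V1=23.5, i_V1 at 8,1
solve → V1=-23.93+0.1956j, V2=-0.4619+0.2169j, V3=0.01428+0.1567j, V4=-0.02219+0.1242j, V5=-0.4563+0.2280j, V6=-0.003991+0.1199j, V7=0.8931+8.994j, V8=-0.4318+0.1956j
aux → i_V1=-0.005445-4.932e-06j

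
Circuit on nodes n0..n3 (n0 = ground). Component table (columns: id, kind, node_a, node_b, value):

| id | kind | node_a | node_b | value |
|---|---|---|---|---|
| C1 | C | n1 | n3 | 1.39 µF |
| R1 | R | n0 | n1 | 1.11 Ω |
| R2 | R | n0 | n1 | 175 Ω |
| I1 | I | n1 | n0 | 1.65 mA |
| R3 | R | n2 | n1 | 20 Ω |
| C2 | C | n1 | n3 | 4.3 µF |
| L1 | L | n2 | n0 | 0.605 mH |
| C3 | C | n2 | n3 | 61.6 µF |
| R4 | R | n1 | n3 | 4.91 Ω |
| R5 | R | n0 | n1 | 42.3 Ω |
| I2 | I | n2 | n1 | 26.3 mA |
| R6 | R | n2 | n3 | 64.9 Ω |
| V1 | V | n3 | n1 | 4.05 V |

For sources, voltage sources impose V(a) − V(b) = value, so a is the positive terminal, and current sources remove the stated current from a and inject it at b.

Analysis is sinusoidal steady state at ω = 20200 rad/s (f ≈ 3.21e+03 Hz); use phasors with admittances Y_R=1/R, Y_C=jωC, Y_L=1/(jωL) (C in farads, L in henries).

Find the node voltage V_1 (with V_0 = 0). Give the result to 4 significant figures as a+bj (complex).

-0.05571+0.3749j V

Element admittances at ω=20200 rad/s:
  Y(C1) = 0.000+0.02808j S between n1,n3
  Y(R1) = 0.9009+0.000j S between n0,n1
  Y(R2) = 0.005714+0.000j S between n0,n1
  I1: injects 0.00165 A into n0 (from n1)
  Y(R3) = 0.05000+0.000j S between n2,n1
  Y(C2) = 0.000+0.08686j S between n1,n3
  Y(L1) = 0.000-0.08183j S between n2,n0
  Y(C3) = 0.000+1.244j S between n2,n3
  Y(R4) = 0.2037+0.000j S between n1,n3
  Y(R5) = 0.02364+0.000j S between n0,n1
  I2: injects 0.0263 A into n1 (from n2)
  Y(R6) = 0.01541+0.000j S between n2,n3
  V1: constraint V(n3)−V(n1) = 4.05
Assemble and solve the 4×4 MNA system:
  V(n1)=-0.05571+0.3749j  V(n2)=4.262+0.6132j  V(n3)=3.994+0.3749j
  i(V1)=-1.117-0.1287j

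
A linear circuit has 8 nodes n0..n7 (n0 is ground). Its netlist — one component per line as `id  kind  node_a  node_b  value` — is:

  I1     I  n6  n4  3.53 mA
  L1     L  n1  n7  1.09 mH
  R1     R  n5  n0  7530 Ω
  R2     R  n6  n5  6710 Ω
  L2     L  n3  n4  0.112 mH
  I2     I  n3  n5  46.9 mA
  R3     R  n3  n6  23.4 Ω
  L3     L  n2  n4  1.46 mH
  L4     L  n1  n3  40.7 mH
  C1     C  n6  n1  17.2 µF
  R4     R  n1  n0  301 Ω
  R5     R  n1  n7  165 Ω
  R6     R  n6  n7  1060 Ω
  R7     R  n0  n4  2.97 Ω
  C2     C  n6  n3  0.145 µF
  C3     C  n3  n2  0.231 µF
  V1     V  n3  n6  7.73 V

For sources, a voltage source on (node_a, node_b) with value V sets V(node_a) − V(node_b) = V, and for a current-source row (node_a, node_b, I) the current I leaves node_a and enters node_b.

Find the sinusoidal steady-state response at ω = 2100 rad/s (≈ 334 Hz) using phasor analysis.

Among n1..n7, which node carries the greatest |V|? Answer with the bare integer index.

Element admittances at ω=2100 rad/s:
  I1: injects 0.00353 A into n4 (from n6)
  Y(L1) = 0.000-0.4369j S between n1,n7
  Y(R1) = 0.0001328+0.000j S between n5,n0
  Y(R2) = 0.0001490+0.000j S between n6,n5
  Y(L2) = 0.000-4.252j S between n3,n4
  I2: injects 0.0469 A into n5 (from n3)
  Y(R3) = 0.04274+0.000j S between n3,n6
  Y(L3) = 0.000-0.3262j S between n2,n4
  Y(L4) = 0.000-0.01170j S between n1,n3
  Y(C1) = 0.000+0.03612j S between n6,n1
  Y(R4) = 0.003322+0.000j S between n1,n0
  Y(R5) = 0.006061+0.000j S between n1,n7
  Y(R6) = 0.0009434+0.000j S between n6,n7
  Y(R7) = 0.3367+0.000j S between n0,n4
  Y(C2) = 0.000+0.0003045j S between n6,n3
  Y(C3) = 0.000+0.0004851j S between n3,n2
  V1: constraint V(n3)−V(n6) = 7.73
Assemble and solve the 8×8 MNA system:
  V(n1)=-11.11-1.624j  V(n2)=0.04554+0.01602j  V(n3)=0.04427+0.01880j  V(n4)=0.04554+0.01602j  V(n5)=162.3+0.009941j  V(n6)=-7.686+0.01880j  V(n7)=-11.11-1.617j
  i(V1)=-0.4083+0.1227j

5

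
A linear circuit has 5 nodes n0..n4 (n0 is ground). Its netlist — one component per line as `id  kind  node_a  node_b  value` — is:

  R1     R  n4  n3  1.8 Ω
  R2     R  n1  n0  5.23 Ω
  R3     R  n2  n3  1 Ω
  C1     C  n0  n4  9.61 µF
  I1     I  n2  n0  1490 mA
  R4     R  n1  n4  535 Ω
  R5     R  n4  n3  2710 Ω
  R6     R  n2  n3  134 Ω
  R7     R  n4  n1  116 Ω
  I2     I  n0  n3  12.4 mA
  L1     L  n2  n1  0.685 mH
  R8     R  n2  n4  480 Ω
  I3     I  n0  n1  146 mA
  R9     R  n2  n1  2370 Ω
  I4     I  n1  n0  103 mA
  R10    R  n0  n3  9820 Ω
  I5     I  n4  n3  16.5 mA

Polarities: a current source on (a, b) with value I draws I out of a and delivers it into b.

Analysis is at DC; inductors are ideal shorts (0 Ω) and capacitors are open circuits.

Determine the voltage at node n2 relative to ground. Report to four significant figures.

Element admittances at DC:
  Y(R1) = 0.5556 S between n4,n3
  Y(R2) = 0.1912 S between n1,n0
  Y(R3) = 1.000 S between n2,n3
  Y(C1) = 0.000 S between n0,n4
  I1: injects 1.49 A into n0 (from n2)
  Y(R4) = 0.001869 S between n1,n4
  Y(R5) = 0.0003690 S between n4,n3
  Y(R6) = 0.007463 S between n2,n3
  Y(R7) = 0.008621 S between n4,n1
  I2: injects 0.0124 A into n3 (from n0)
  L1: short n2↔n1 (DC inductor)
  Y(R8) = 0.002083 S between n2,n4
  I3: injects 0.146 A into n1 (from n0)
  Y(R9) = 0.0004219 S between n2,n1
  I4: injects 0.103 A into n0 (from n1)
  Y(R10) = 0.0001018 S between n0,n3
  I5: injects 0.0165 A into n3 (from n4)
Assemble and solve the 5×5 MNA system:
  V(n1)=-7.499  V(n2)=-7.499  V(n3)=-7.486  V(n4)=-7.515
  i(L1)=-1.477

-7.499 V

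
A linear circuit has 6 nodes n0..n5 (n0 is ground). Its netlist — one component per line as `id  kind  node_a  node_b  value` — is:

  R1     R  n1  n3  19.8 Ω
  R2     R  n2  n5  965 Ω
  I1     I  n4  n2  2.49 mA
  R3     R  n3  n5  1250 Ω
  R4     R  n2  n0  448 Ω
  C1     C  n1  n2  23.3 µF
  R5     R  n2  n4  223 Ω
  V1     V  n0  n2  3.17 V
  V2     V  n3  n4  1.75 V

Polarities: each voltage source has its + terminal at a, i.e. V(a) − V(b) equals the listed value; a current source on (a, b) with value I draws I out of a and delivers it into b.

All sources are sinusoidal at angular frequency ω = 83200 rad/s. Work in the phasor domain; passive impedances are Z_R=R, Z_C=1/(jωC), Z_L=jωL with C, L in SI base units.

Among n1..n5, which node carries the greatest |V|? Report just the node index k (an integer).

4

Apply KCL at each of the 5 non-ground nodes and solve the resulting linear system.
Node n1: branches {R1, C1} → V_1 = -3.170-0.002518j
Node n2: branches {R2, I1, R4, C1, R5, V1} → V_2 = -3.170+0.000j
Node n3: branches {R1, R3, V2} → V_3 = -3.073-0.002293j
Node n4: branches {I1, R5, V2} → V_4 = -4.823-0.002293j
Node n5: branches {R2, R3} → V_5 = -3.128-0.0009992j
Source currents: i(V1)=-0.007076+0.000j, i(V2)=-0.004924-1.028e-05j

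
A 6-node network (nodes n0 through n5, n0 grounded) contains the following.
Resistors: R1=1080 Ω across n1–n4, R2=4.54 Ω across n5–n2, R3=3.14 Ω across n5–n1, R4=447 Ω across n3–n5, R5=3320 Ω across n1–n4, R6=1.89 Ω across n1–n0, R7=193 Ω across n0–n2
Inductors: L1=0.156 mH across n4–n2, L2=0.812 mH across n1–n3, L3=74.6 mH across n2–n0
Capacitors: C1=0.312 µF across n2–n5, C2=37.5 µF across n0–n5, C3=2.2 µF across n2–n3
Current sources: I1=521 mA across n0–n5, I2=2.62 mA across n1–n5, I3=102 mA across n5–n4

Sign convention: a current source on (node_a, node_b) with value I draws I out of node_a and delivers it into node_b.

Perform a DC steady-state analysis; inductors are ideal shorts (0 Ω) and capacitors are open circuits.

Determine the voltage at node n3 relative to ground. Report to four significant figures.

Element admittances at DC:
  Y(R1) = 0.0009259 S between n1,n4
  Y(R2) = 0.2203 S between n5,n2
  L1: short n4↔n2 (DC inductor)
  L2: short n1↔n3 (DC inductor)
  Y(R3) = 0.3185 S between n5,n1
  Y(C1) = 0.000 S between n2,n5
  Y(R4) = 0.002237 S between n3,n5
  I1: injects 0.521 A into n5 (from n0)
  Y(R5) = 0.0003012 S between n1,n4
  L3: short n2↔n0 (DC inductor)
  Y(C2) = 0.000 S between n0,n5
  I2: injects 0.00262 A into n5 (from n1)
  Y(R6) = 0.5291 S between n1,n0
  Y(C3) = 0.000 S between n2,n3
  Y(R7) = 0.005181 S between n0,n2
  I3: injects 0.102 A into n4 (from n5)
Assemble and solve the 8×8 MNA system:
  V(n1)=0.3742  V(n2)=0.000  V(n3)=0.3742  V(n4)=0.000  V(n5)=1.001
  i(L1)=0.1025  i(L2)=-0.001403  i(L3)=0.3230

0.3742 V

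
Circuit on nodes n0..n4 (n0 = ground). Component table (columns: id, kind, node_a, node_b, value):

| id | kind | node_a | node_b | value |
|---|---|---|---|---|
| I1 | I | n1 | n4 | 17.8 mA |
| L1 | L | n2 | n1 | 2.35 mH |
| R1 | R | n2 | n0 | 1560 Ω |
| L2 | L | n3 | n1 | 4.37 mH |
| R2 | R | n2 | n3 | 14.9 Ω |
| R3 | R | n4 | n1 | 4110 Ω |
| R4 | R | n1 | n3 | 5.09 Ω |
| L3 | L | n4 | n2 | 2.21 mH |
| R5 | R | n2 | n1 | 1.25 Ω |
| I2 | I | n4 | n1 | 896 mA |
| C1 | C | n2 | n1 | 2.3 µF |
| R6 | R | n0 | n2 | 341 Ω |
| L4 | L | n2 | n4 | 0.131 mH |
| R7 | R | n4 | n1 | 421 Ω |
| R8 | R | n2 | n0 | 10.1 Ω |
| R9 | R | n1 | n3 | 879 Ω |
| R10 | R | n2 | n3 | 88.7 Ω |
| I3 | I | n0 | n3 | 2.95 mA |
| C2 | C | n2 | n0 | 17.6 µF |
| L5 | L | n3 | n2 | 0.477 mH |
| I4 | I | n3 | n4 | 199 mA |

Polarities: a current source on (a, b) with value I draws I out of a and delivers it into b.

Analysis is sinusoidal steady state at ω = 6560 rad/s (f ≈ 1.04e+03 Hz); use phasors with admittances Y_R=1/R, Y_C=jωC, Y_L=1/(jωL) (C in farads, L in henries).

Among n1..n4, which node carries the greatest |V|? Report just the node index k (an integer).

Element admittances at ω=6560 rad/s:
  I1: injects 0.0178 A into n4 (from n1)
  Y(L1) = 0.000-0.06487j S between n2,n1
  Y(R1) = 0.0006410+0.000j S between n2,n0
  Y(L2) = 0.000-0.03488j S between n3,n1
  Y(R2) = 0.06711+0.000j S between n2,n3
  Y(R3) = 0.0002433+0.000j S between n4,n1
  Y(R4) = 0.1965+0.000j S between n1,n3
  Y(L3) = 0.000-0.06898j S between n4,n2
  Y(R5) = 0.8000+0.000j S between n2,n1
  I2: injects 0.896 A into n1 (from n4)
  Y(C1) = 0.000+0.01509j S between n2,n1
  Y(R6) = 0.002933+0.000j S between n0,n2
  Y(L4) = 0.000-1.164j S between n2,n4
  Y(R7) = 0.002375+0.000j S between n4,n1
  Y(R8) = 0.09901+0.000j S between n2,n0
  Y(R9) = 0.001138+0.000j S between n1,n3
  Y(R10) = 0.01127+0.000j S between n2,n3
  I3: injects 0.00295 A into n3 (from n0)
  Y(C2) = 0.000+0.1155j S between n2,n0
  Y(L5) = 0.000-0.3196j S between n3,n2
  I4: injects 0.199 A into n4 (from n3)
Assemble and solve the 4×4 MNA system:
  V(n1)=0.8840+0.04534j  V(n2)=0.01269-0.01428j  V(n3)=0.01557-0.07802j  V(n4)=0.01139-0.5634j

1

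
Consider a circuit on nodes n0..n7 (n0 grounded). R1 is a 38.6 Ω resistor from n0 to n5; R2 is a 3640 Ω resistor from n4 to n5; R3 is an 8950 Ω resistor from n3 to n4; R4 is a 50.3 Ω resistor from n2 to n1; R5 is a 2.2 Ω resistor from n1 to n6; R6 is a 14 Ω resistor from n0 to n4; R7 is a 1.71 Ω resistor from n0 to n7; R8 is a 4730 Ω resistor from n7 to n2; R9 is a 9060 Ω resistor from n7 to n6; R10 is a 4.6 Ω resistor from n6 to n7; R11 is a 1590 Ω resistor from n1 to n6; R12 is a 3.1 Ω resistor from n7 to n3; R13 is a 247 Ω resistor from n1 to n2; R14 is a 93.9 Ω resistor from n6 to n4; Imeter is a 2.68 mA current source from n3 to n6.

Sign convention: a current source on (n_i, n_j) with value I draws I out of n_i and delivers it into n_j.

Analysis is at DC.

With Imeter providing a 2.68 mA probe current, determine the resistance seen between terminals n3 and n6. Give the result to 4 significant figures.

R_eq = 7.507 Ω

Element admittances at DC:
  Y(R1) = 0.02591 S between n0,n5
  Y(R2) = 0.0002747 S between n4,n5
  Y(R3) = 0.0001117 S between n3,n4
  Y(R4) = 0.01988 S between n2,n1
  Y(R5) = 0.4545 S between n1,n6
  Y(R6) = 0.07143 S between n0,n4
  Y(R7) = 0.5848 S between n0,n7
  Y(R8) = 0.0002114 S between n7,n2
  Y(R9) = 0.0001104 S between n7,n6
  Y(R10) = 0.2174 S between n6,n7
  Y(R11) = 0.0006289 S between n1,n6
  Y(R12) = 0.3226 S between n7,n3
  Y(R13) = 0.004049 S between n1,n2
  Y(R14) = 0.01065 S between n6,n4
  Imeter: injects 0.00268 A into n6 (from n3)
Assemble and solve the 7×7 MNA system:
  V(n1)=0.01163  V(n2)=0.01152  V(n3)=-0.008487  V(n4)=0.001491  V(n5)=1.564e-05  V(n6)=0.01163  V(n7)=-0.0001828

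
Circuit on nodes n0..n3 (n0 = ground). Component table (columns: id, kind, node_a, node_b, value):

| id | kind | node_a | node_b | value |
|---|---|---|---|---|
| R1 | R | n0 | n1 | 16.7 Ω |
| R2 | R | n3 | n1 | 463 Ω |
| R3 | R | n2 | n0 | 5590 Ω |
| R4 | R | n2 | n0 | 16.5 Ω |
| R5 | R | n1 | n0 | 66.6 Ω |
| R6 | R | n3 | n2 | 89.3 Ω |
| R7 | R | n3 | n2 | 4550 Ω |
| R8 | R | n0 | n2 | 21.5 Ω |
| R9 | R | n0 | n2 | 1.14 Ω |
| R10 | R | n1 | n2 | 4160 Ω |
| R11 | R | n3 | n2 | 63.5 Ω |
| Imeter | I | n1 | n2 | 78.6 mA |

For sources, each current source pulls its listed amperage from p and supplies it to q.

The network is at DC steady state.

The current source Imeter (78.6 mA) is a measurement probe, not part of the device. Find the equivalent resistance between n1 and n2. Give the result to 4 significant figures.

Element admittances at DC:
  Y(R1) = 0.05988 S between n0,n1
  Y(R2) = 0.002160 S between n3,n1
  Y(R3) = 0.0001789 S between n2,n0
  Y(R4) = 0.06061 S between n2,n0
  Y(R5) = 0.01502 S between n1,n0
  Y(R6) = 0.01120 S between n3,n2
  Y(R7) = 0.0002198 S between n3,n2
  Y(R8) = 0.04651 S between n0,n2
  Y(R9) = 0.8772 S between n0,n2
  Y(R10) = 0.0002404 S between n1,n2
  Y(R11) = 0.01575 S between n3,n2
  Imeter: injects 0.0786 A into n2 (from n1)
Assemble and solve the 3×3 MNA system:
  V(n1)=-1.017  V(n2)=0.07735  V(n3)=-0.003230

R_eq = 13.92 Ω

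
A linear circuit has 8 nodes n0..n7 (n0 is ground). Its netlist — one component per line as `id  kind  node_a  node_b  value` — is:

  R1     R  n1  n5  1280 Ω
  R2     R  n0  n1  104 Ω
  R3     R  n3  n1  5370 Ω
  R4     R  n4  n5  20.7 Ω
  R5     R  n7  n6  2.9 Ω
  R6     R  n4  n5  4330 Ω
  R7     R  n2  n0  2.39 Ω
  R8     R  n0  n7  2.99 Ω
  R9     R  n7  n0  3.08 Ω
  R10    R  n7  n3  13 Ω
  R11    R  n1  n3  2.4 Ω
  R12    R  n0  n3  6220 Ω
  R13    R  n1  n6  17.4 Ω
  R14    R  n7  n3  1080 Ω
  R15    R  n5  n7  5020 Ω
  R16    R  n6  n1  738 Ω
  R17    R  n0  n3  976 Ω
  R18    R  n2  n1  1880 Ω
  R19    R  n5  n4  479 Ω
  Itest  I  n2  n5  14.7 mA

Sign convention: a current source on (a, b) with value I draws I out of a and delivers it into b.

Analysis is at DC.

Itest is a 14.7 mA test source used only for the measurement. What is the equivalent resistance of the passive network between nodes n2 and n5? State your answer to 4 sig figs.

R_eq = 1029. Ω

Element admittances at DC:
  Y(R1) = 0.0007813 S between n1,n5
  Y(R2) = 0.009615 S between n0,n1
  Y(R3) = 0.0001862 S between n3,n1
  Y(R4) = 0.04831 S between n4,n5
  Y(R5) = 0.3448 S between n7,n6
  Y(R6) = 0.0002309 S between n4,n5
  Y(R7) = 0.4184 S between n2,n0
  Y(R8) = 0.3344 S between n0,n7
  Y(R9) = 0.3247 S between n7,n0
  Y(R10) = 0.07692 S between n7,n3
  Y(R11) = 0.4167 S between n1,n3
  Y(R12) = 0.0001608 S between n0,n3
  Y(R13) = 0.05747 S between n1,n6
  Y(R14) = 0.0009259 S between n7,n3
  Y(R15) = 0.0001992 S between n5,n7
  Y(R16) = 0.001355 S between n6,n1
  Y(R17) = 0.001025 S between n0,n3
  Y(R18) = 0.0005319 S between n2,n1
  Y(R19) = 0.002088 S between n5,n4
  Itest: injects 0.0147 A into n5 (from n2)
Assemble and solve the 7×7 MNA system:
  V(n1)=0.1107  V(n2)=-0.03495  V(n3)=0.09625  V(n4)=15.09  V(n5)=15.09  V(n6)=0.03356  V(n7)=0.02040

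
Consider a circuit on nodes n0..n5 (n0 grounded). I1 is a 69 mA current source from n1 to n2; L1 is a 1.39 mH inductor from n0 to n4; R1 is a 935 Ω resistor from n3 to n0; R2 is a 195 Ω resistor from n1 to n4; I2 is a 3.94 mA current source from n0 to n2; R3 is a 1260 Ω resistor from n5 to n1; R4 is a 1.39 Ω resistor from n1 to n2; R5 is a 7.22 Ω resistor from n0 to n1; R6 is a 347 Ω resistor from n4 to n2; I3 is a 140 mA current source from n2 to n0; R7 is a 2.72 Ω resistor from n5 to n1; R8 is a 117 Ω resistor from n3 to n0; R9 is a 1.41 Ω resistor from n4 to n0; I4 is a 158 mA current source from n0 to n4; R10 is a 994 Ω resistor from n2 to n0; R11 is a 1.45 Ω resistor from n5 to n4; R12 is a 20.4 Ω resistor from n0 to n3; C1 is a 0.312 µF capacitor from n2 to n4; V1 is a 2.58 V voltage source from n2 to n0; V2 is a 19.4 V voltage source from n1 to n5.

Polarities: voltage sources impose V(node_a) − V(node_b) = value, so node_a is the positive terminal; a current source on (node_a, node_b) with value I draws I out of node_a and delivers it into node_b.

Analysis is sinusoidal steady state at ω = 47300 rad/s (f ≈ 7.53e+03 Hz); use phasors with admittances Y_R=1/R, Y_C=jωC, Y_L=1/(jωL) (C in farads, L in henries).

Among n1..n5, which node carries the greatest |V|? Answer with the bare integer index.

5

Apply KCL at each of the 5 non-ground nodes and solve the resulting linear system.
Node n1: branches {I1, R2, R3, R4, R5, R7, V2} → V_1 = 7.144+0.01446j
Node n2: branches {I1, I2, R4, R6, I3, R10, C1, V1} → V_2 = 2.580+0.000j
Node n3: branches {R1, R8, R12} → V_3 = 0.000+0.000j
Node n4: branches {L1, R2, R6, R9, I4, R11, C1} → V_4 = -5.864+0.03232j
Node n5: branches {R3, R7, R11, V2} → V_5 = -12.26+0.01446j
Source currents: i(V1)=3.189-0.1141j, i(V2)=-11.56-0.01232j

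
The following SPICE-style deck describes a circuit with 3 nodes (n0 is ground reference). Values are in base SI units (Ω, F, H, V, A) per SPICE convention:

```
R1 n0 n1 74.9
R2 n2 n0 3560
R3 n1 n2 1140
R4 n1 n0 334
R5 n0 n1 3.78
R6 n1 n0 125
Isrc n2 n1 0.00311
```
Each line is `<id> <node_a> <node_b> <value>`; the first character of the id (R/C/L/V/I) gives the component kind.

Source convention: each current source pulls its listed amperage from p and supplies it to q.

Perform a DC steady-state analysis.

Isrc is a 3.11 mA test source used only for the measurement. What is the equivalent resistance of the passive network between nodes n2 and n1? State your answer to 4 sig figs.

R_eq = 863.7 Ω

MNA unknowns: 2 node voltages V₁..V_2
R1: Y=0.01335 on G[0,1]
R2: Y=0.0002809 on G[2,0]
R3: Y=0.0008772 on G[1,2]
R4: Y=0.002994 on G[1,0]
R5: Y=0.2646 on G[0,1]
R6: Y=0.008000 on G[1,0]
Isrc: z[2]−=0.00311, z[1]+=0.00311
solve → V1=0.002609, V2=-2.683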